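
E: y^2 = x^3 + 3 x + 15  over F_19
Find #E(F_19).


For each x in F_19, count y with y^2 = x^3 + 3 x + 15 mod 19:
  x = 1: RHS = 0, y in [0]  -> 1 point(s)
  x = 8: RHS = 0, y in [0]  -> 1 point(s)
  x = 9: RHS = 11, y in [7, 12]  -> 2 point(s)
  x = 10: RHS = 0, y in [0]  -> 1 point(s)
  x = 11: RHS = 11, y in [7, 12]  -> 2 point(s)
  x = 13: RHS = 9, y in [3, 16]  -> 2 point(s)
  x = 16: RHS = 17, y in [6, 13]  -> 2 point(s)
  x = 17: RHS = 1, y in [1, 18]  -> 2 point(s)
  x = 18: RHS = 11, y in [7, 12]  -> 2 point(s)
Affine points: 15. Add the point at infinity: total = 16.

#E(F_19) = 16


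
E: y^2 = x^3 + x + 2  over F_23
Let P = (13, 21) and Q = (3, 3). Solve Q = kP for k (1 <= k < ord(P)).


Enumerate multiples of P until we hit Q = (3, 3):
  1P = (13, 21)
  2P = (3, 20)
  3P = (10, 0)
  4P = (3, 3)
Match found at i = 4.

k = 4


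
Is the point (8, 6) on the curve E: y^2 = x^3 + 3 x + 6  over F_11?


Check whether y^2 = x^3 + 3 x + 6 (mod 11) for (x, y) = (8, 6).
LHS: y^2 = 6^2 mod 11 = 3
RHS: x^3 + 3 x + 6 = 8^3 + 3*8 + 6 mod 11 = 3
LHS = RHS

Yes, on the curve


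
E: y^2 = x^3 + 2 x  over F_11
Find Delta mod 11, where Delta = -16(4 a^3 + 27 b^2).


4 a^3 + 27 b^2 = 4*2^3 + 27*0^2 = 32 + 0 = 32
Delta = -16 * (32) = -512
Delta mod 11 = 5

Delta = 5 (mod 11)


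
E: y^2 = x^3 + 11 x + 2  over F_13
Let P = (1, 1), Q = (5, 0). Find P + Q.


P != Q, so use the chord formula.
s = (y2 - y1) / (x2 - x1) = (12) / (4) mod 13 = 3
x3 = s^2 - x1 - x2 mod 13 = 3^2 - 1 - 5 = 3
y3 = s (x1 - x3) - y1 mod 13 = 3 * (1 - 3) - 1 = 6

P + Q = (3, 6)


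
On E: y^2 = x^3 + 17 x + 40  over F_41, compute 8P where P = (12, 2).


k = 8 = 1000_2 (binary, LSB first: 0001)
Double-and-add from P = (12, 2):
  bit 0 = 0: acc unchanged = O
  bit 1 = 0: acc unchanged = O
  bit 2 = 0: acc unchanged = O
  bit 3 = 1: acc = O + (10, 29) = (10, 29)

8P = (10, 29)


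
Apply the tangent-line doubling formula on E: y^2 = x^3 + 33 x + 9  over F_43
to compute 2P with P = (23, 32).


Doubling: s = (3 x1^2 + a) / (2 y1)
s = (3*23^2 + 33) / (2*32) mod 43 = 28
x3 = s^2 - 2 x1 mod 43 = 28^2 - 2*23 = 7
y3 = s (x1 - x3) - y1 mod 43 = 28 * (23 - 7) - 32 = 29

2P = (7, 29)


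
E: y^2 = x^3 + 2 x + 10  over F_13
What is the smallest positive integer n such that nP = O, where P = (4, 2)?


Compute successive multiples of P until we hit O:
  1P = (4, 2)
  2P = (2, 10)
  3P = (10, 9)
  4P = (0, 7)
  5P = (0, 6)
  6P = (10, 4)
  7P = (2, 3)
  8P = (4, 11)
  ... (continuing to 9P)
  9P = O

ord(P) = 9


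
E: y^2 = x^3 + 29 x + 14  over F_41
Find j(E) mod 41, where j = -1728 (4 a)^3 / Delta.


Delta = -16(4 a^3 + 27 b^2) mod 41 = 8
-1728 * (4 a)^3 = -1728 * (4*29)^3 mod 41 = 8
j = 8 * 8^(-1) mod 41 = 1

j = 1 (mod 41)


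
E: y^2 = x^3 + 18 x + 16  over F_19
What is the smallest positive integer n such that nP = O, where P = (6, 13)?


Compute successive multiples of P until we hit O:
  1P = (6, 13)
  2P = (8, 8)
  3P = (16, 12)
  4P = (1, 15)
  5P = (0, 15)
  6P = (11, 14)
  7P = (18, 15)
  8P = (4, 0)
  ... (continuing to 16P)
  16P = O

ord(P) = 16


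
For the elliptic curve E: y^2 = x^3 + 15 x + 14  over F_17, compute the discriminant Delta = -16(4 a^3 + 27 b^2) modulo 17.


4 a^3 + 27 b^2 = 4*15^3 + 27*14^2 = 13500 + 5292 = 18792
Delta = -16 * (18792) = -300672
Delta mod 17 = 7

Delta = 7 (mod 17)


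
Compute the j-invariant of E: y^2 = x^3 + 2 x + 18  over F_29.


Delta = -16(4 a^3 + 27 b^2) mod 29 = 25
-1728 * (4 a)^3 = -1728 * (4*2)^3 mod 29 = 25
j = 25 * 25^(-1) mod 29 = 1

j = 1 (mod 29)


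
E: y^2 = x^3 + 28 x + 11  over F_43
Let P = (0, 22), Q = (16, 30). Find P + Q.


P != Q, so use the chord formula.
s = (y2 - y1) / (x2 - x1) = (8) / (16) mod 43 = 22
x3 = s^2 - x1 - x2 mod 43 = 22^2 - 0 - 16 = 38
y3 = s (x1 - x3) - y1 mod 43 = 22 * (0 - 38) - 22 = 2

P + Q = (38, 2)


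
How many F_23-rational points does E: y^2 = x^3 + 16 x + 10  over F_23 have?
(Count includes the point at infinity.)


For each x in F_23, count y with y^2 = x^3 + 16 x + 10 mod 23:
  x = 1: RHS = 4, y in [2, 21]  -> 2 point(s)
  x = 2: RHS = 4, y in [2, 21]  -> 2 point(s)
  x = 3: RHS = 16, y in [4, 19]  -> 2 point(s)
  x = 4: RHS = 0, y in [0]  -> 1 point(s)
  x = 5: RHS = 8, y in [10, 13]  -> 2 point(s)
  x = 6: RHS = 0, y in [0]  -> 1 point(s)
  x = 8: RHS = 6, y in [11, 12]  -> 2 point(s)
  x = 9: RHS = 9, y in [3, 20]  -> 2 point(s)
  x = 13: RHS = 0, y in [0]  -> 1 point(s)
  x = 18: RHS = 12, y in [9, 14]  -> 2 point(s)
  x = 20: RHS = 4, y in [2, 21]  -> 2 point(s)
  x = 21: RHS = 16, y in [4, 19]  -> 2 point(s)
  x = 22: RHS = 16, y in [4, 19]  -> 2 point(s)
Affine points: 23. Add the point at infinity: total = 24.

#E(F_23) = 24


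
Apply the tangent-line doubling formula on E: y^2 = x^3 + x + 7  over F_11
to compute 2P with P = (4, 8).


Doubling: s = (3 x1^2 + a) / (2 y1)
s = (3*4^2 + 1) / (2*8) mod 11 = 1
x3 = s^2 - 2 x1 mod 11 = 1^2 - 2*4 = 4
y3 = s (x1 - x3) - y1 mod 11 = 1 * (4 - 4) - 8 = 3

2P = (4, 3)


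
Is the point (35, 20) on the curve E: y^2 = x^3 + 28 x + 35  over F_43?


Check whether y^2 = x^3 + 28 x + 35 (mod 43) for (x, y) = (35, 20).
LHS: y^2 = 20^2 mod 43 = 13
RHS: x^3 + 28 x + 35 = 35^3 + 28*35 + 35 mod 43 = 30
LHS != RHS

No, not on the curve


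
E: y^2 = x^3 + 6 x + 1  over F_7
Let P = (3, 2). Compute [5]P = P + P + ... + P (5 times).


k = 5 = 101_2 (binary, LSB first: 101)
Double-and-add from P = (3, 2):
  bit 0 = 1: acc = O + (3, 2) = (3, 2)
  bit 1 = 0: acc unchanged = (3, 2)
  bit 2 = 1: acc = (3, 2) + (3, 2) = (3, 5)

5P = (3, 5)


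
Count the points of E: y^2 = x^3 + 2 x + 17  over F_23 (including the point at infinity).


For each x in F_23, count y with y^2 = x^3 + 2 x + 17 mod 23:
  x = 2: RHS = 6, y in [11, 12]  -> 2 point(s)
  x = 3: RHS = 4, y in [2, 21]  -> 2 point(s)
  x = 7: RHS = 6, y in [11, 12]  -> 2 point(s)
  x = 8: RHS = 16, y in [4, 19]  -> 2 point(s)
  x = 10: RHS = 2, y in [5, 18]  -> 2 point(s)
  x = 11: RHS = 13, y in [6, 17]  -> 2 point(s)
  x = 13: RHS = 9, y in [3, 20]  -> 2 point(s)
  x = 14: RHS = 6, y in [11, 12]  -> 2 point(s)
  x = 15: RHS = 18, y in [8, 15]  -> 2 point(s)
Affine points: 18. Add the point at infinity: total = 19.

#E(F_23) = 19


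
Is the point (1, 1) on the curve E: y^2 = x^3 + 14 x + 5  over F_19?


Check whether y^2 = x^3 + 14 x + 5 (mod 19) for (x, y) = (1, 1).
LHS: y^2 = 1^2 mod 19 = 1
RHS: x^3 + 14 x + 5 = 1^3 + 14*1 + 5 mod 19 = 1
LHS = RHS

Yes, on the curve


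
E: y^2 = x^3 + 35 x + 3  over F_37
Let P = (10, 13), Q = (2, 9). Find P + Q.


P != Q, so use the chord formula.
s = (y2 - y1) / (x2 - x1) = (33) / (29) mod 37 = 19
x3 = s^2 - x1 - x2 mod 37 = 19^2 - 10 - 2 = 16
y3 = s (x1 - x3) - y1 mod 37 = 19 * (10 - 16) - 13 = 21

P + Q = (16, 21)


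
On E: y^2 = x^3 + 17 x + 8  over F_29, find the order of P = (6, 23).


Compute successive multiples of P until we hit O:
  1P = (6, 23)
  2P = (23, 26)
  3P = (20, 24)
  4P = (7, 8)
  5P = (9, 22)
  6P = (27, 13)
  7P = (3, 17)
  8P = (24, 28)
  ... (continuing to 21P)
  21P = O

ord(P) = 21


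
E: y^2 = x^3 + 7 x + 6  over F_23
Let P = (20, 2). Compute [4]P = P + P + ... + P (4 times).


k = 4 = 100_2 (binary, LSB first: 001)
Double-and-add from P = (20, 2):
  bit 0 = 0: acc unchanged = O
  bit 1 = 0: acc unchanged = O
  bit 2 = 1: acc = O + (19, 12) = (19, 12)

4P = (19, 12)


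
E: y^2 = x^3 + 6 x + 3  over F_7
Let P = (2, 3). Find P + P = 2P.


Doubling: s = (3 x1^2 + a) / (2 y1)
s = (3*2^2 + 6) / (2*3) mod 7 = 3
x3 = s^2 - 2 x1 mod 7 = 3^2 - 2*2 = 5
y3 = s (x1 - x3) - y1 mod 7 = 3 * (2 - 5) - 3 = 2

2P = (5, 2)


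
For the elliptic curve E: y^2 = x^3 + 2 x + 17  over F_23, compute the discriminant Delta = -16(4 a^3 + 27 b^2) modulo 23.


4 a^3 + 27 b^2 = 4*2^3 + 27*17^2 = 32 + 7803 = 7835
Delta = -16 * (7835) = -125360
Delta mod 23 = 13

Delta = 13 (mod 23)


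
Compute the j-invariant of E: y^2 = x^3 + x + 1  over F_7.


Delta = -16(4 a^3 + 27 b^2) mod 7 = 1
-1728 * (4 a)^3 = -1728 * (4*1)^3 mod 7 = 1
j = 1 * 1^(-1) mod 7 = 1

j = 1 (mod 7)


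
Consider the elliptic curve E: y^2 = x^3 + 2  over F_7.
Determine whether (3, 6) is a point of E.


Check whether y^2 = x^3 + 0 x + 2 (mod 7) for (x, y) = (3, 6).
LHS: y^2 = 6^2 mod 7 = 1
RHS: x^3 + 0 x + 2 = 3^3 + 0*3 + 2 mod 7 = 1
LHS = RHS

Yes, on the curve


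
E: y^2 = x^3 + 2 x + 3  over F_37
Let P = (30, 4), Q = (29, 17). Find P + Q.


P != Q, so use the chord formula.
s = (y2 - y1) / (x2 - x1) = (13) / (36) mod 37 = 24
x3 = s^2 - x1 - x2 mod 37 = 24^2 - 30 - 29 = 36
y3 = s (x1 - x3) - y1 mod 37 = 24 * (30 - 36) - 4 = 0

P + Q = (36, 0)


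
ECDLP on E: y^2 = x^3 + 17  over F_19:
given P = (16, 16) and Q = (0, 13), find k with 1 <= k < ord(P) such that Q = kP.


Enumerate multiples of P until we hit Q = (0, 13):
  1P = (16, 16)
  2P = (12, 4)
  3P = (0, 13)
Match found at i = 3.

k = 3


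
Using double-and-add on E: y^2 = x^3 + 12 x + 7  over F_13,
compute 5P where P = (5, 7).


k = 5 = 101_2 (binary, LSB first: 101)
Double-and-add from P = (5, 7):
  bit 0 = 1: acc = O + (5, 7) = (5, 7)
  bit 1 = 0: acc unchanged = (5, 7)
  bit 2 = 1: acc = (5, 7) + (11, 12) = (6, 3)

5P = (6, 3)


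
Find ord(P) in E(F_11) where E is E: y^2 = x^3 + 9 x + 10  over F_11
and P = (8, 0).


Compute successive multiples of P until we hit O:
  1P = (8, 0)
  2P = O

ord(P) = 2


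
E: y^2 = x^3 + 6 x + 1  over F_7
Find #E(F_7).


For each x in F_7, count y with y^2 = x^3 + 6 x + 1 mod 7:
  x = 0: RHS = 1, y in [1, 6]  -> 2 point(s)
  x = 1: RHS = 1, y in [1, 6]  -> 2 point(s)
  x = 2: RHS = 0, y in [0]  -> 1 point(s)
  x = 3: RHS = 4, y in [2, 5]  -> 2 point(s)
  x = 5: RHS = 2, y in [3, 4]  -> 2 point(s)
  x = 6: RHS = 1, y in [1, 6]  -> 2 point(s)
Affine points: 11. Add the point at infinity: total = 12.

#E(F_7) = 12


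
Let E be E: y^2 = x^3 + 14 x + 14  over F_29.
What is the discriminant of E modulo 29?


4 a^3 + 27 b^2 = 4*14^3 + 27*14^2 = 10976 + 5292 = 16268
Delta = -16 * (16268) = -260288
Delta mod 29 = 16

Delta = 16 (mod 29)


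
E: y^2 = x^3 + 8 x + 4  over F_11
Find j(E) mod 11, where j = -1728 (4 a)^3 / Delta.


Delta = -16(4 a^3 + 27 b^2) mod 11 = 8
-1728 * (4 a)^3 = -1728 * (4*8)^3 mod 11 = 1
j = 1 * 8^(-1) mod 11 = 7

j = 7 (mod 11)


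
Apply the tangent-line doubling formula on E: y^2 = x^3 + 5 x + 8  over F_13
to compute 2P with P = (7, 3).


Doubling: s = (3 x1^2 + a) / (2 y1)
s = (3*7^2 + 5) / (2*3) mod 13 = 8
x3 = s^2 - 2 x1 mod 13 = 8^2 - 2*7 = 11
y3 = s (x1 - x3) - y1 mod 13 = 8 * (7 - 11) - 3 = 4

2P = (11, 4)


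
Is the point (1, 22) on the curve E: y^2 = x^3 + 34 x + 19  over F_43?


Check whether y^2 = x^3 + 34 x + 19 (mod 43) for (x, y) = (1, 22).
LHS: y^2 = 22^2 mod 43 = 11
RHS: x^3 + 34 x + 19 = 1^3 + 34*1 + 19 mod 43 = 11
LHS = RHS

Yes, on the curve


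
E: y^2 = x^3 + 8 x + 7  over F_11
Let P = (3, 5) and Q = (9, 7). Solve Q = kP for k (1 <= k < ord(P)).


Enumerate multiples of P until we hit Q = (9, 7):
  1P = (3, 5)
  2P = (9, 7)
Match found at i = 2.

k = 2


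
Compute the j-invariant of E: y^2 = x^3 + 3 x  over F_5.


Delta = -16(4 a^3 + 27 b^2) mod 5 = 2
-1728 * (4 a)^3 = -1728 * (4*3)^3 mod 5 = 1
j = 1 * 2^(-1) mod 5 = 3

j = 3 (mod 5)


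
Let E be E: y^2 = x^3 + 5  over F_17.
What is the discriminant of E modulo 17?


4 a^3 + 27 b^2 = 4*0^3 + 27*5^2 = 0 + 675 = 675
Delta = -16 * (675) = -10800
Delta mod 17 = 12

Delta = 12 (mod 17)


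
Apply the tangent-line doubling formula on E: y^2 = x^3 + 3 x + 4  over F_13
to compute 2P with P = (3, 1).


Doubling: s = (3 x1^2 + a) / (2 y1)
s = (3*3^2 + 3) / (2*1) mod 13 = 2
x3 = s^2 - 2 x1 mod 13 = 2^2 - 2*3 = 11
y3 = s (x1 - x3) - y1 mod 13 = 2 * (3 - 11) - 1 = 9

2P = (11, 9)


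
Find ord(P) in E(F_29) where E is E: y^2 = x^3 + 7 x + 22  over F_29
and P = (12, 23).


Compute successive multiples of P until we hit O:
  1P = (12, 23)
  2P = (18, 8)
  3P = (27, 0)
  4P = (18, 21)
  5P = (12, 6)
  6P = O

ord(P) = 6


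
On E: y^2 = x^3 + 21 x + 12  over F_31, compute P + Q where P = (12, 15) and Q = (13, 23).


P != Q, so use the chord formula.
s = (y2 - y1) / (x2 - x1) = (8) / (1) mod 31 = 8
x3 = s^2 - x1 - x2 mod 31 = 8^2 - 12 - 13 = 8
y3 = s (x1 - x3) - y1 mod 31 = 8 * (12 - 8) - 15 = 17

P + Q = (8, 17)


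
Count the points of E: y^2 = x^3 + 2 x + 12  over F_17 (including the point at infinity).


For each x in F_17, count y with y^2 = x^3 + 2 x + 12 mod 17:
  x = 1: RHS = 15, y in [7, 10]  -> 2 point(s)
  x = 4: RHS = 16, y in [4, 13]  -> 2 point(s)
  x = 6: RHS = 2, y in [6, 11]  -> 2 point(s)
  x = 8: RHS = 13, y in [8, 9]  -> 2 point(s)
  x = 12: RHS = 13, y in [8, 9]  -> 2 point(s)
  x = 13: RHS = 8, y in [5, 12]  -> 2 point(s)
  x = 14: RHS = 13, y in [8, 9]  -> 2 point(s)
  x = 15: RHS = 0, y in [0]  -> 1 point(s)
  x = 16: RHS = 9, y in [3, 14]  -> 2 point(s)
Affine points: 17. Add the point at infinity: total = 18.

#E(F_17) = 18


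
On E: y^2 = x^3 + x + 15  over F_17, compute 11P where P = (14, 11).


k = 11 = 1011_2 (binary, LSB first: 1101)
Double-and-add from P = (14, 11):
  bit 0 = 1: acc = O + (14, 11) = (14, 11)
  bit 1 = 1: acc = (14, 11) + (2, 12) = (16, 9)
  bit 2 = 0: acc unchanged = (16, 9)
  bit 3 = 1: acc = (16, 9) + (5, 3) = (14, 6)

11P = (14, 6)


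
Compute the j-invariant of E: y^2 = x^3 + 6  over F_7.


Delta = -16(4 a^3 + 27 b^2) mod 7 = 2
-1728 * (4 a)^3 = -1728 * (4*0)^3 mod 7 = 0
j = 0 * 2^(-1) mod 7 = 0

j = 0 (mod 7)


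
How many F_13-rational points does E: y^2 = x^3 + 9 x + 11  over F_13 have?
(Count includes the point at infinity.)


For each x in F_13, count y with y^2 = x^3 + 9 x + 11 mod 13:
  x = 3: RHS = 0, y in [0]  -> 1 point(s)
  x = 5: RHS = 12, y in [5, 8]  -> 2 point(s)
  x = 7: RHS = 1, y in [1, 12]  -> 2 point(s)
  x = 8: RHS = 10, y in [6, 7]  -> 2 point(s)
  x = 10: RHS = 9, y in [3, 10]  -> 2 point(s)
  x = 12: RHS = 1, y in [1, 12]  -> 2 point(s)
Affine points: 11. Add the point at infinity: total = 12.

#E(F_13) = 12


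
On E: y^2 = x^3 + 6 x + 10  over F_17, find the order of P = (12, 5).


Compute successive multiples of P until we hit O:
  1P = (12, 5)
  2P = (2, 8)
  3P = (7, 2)
  4P = (14, 4)
  5P = (4, 8)
  6P = (3, 15)
  7P = (11, 9)
  8P = (10, 4)
  ... (continuing to 20P)
  20P = O

ord(P) = 20


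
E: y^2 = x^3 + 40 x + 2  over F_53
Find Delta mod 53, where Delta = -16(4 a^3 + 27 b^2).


4 a^3 + 27 b^2 = 4*40^3 + 27*2^2 = 256000 + 108 = 256108
Delta = -16 * (256108) = -4097728
Delta mod 53 = 20

Delta = 20 (mod 53)


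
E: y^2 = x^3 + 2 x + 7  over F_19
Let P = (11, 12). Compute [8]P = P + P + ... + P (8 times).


k = 8 = 1000_2 (binary, LSB first: 0001)
Double-and-add from P = (11, 12):
  bit 0 = 0: acc unchanged = O
  bit 1 = 0: acc unchanged = O
  bit 2 = 0: acc unchanged = O
  bit 3 = 1: acc = O + (18, 2) = (18, 2)

8P = (18, 2)


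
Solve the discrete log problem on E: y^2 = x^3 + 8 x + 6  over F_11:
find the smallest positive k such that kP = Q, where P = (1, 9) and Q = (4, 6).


Enumerate multiples of P until we hit Q = (4, 6):
  1P = (1, 9)
  2P = (9, 2)
  3P = (4, 6)
Match found at i = 3.

k = 3


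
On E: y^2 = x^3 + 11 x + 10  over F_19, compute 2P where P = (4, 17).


Doubling: s = (3 x1^2 + a) / (2 y1)
s = (3*4^2 + 11) / (2*17) mod 19 = 9
x3 = s^2 - 2 x1 mod 19 = 9^2 - 2*4 = 16
y3 = s (x1 - x3) - y1 mod 19 = 9 * (4 - 16) - 17 = 8

2P = (16, 8)


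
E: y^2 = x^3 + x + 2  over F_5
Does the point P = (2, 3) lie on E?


Check whether y^2 = x^3 + 1 x + 2 (mod 5) for (x, y) = (2, 3).
LHS: y^2 = 3^2 mod 5 = 4
RHS: x^3 + 1 x + 2 = 2^3 + 1*2 + 2 mod 5 = 2
LHS != RHS

No, not on the curve


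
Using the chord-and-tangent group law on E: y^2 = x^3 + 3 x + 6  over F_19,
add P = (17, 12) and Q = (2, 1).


P != Q, so use the chord formula.
s = (y2 - y1) / (x2 - x1) = (8) / (4) mod 19 = 2
x3 = s^2 - x1 - x2 mod 19 = 2^2 - 17 - 2 = 4
y3 = s (x1 - x3) - y1 mod 19 = 2 * (17 - 4) - 12 = 14

P + Q = (4, 14)


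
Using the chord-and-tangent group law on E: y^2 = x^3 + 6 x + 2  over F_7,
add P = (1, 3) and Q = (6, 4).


P != Q, so use the chord formula.
s = (y2 - y1) / (x2 - x1) = (1) / (5) mod 7 = 3
x3 = s^2 - x1 - x2 mod 7 = 3^2 - 1 - 6 = 2
y3 = s (x1 - x3) - y1 mod 7 = 3 * (1 - 2) - 3 = 1

P + Q = (2, 1)


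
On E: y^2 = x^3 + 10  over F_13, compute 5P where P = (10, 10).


k = 5 = 101_2 (binary, LSB first: 101)
Double-and-add from P = (10, 10):
  bit 0 = 1: acc = O + (10, 10) = (10, 10)
  bit 1 = 0: acc unchanged = (10, 10)
  bit 2 = 1: acc = (10, 10) + (10, 10) = (10, 3)

5P = (10, 3)


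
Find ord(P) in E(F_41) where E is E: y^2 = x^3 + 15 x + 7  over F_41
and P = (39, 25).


Compute successive multiples of P until we hit O:
  1P = (39, 25)
  2P = (13, 12)
  3P = (20, 5)
  4P = (14, 38)
  5P = (9, 25)
  6P = (34, 16)
  7P = (27, 13)
  8P = (17, 38)
  ... (continuing to 21P)
  21P = O

ord(P) = 21


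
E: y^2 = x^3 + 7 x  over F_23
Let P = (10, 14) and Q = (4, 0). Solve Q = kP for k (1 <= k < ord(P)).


Enumerate multiples of P until we hit Q = (4, 0):
  1P = (10, 14)
  2P = (12, 15)
  3P = (7, 22)
  4P = (8, 19)
  5P = (17, 15)
  6P = (4, 0)
Match found at i = 6.

k = 6


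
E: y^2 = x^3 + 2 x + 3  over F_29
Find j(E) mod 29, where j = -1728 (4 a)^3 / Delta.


Delta = -16(4 a^3 + 27 b^2) mod 29 = 8
-1728 * (4 a)^3 = -1728 * (4*2)^3 mod 29 = 25
j = 25 * 8^(-1) mod 29 = 14

j = 14 (mod 29)


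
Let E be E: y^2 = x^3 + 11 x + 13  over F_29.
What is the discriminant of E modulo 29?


4 a^3 + 27 b^2 = 4*11^3 + 27*13^2 = 5324 + 4563 = 9887
Delta = -16 * (9887) = -158192
Delta mod 29 = 3

Delta = 3 (mod 29)


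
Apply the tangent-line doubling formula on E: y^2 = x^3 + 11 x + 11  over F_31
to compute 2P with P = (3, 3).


Doubling: s = (3 x1^2 + a) / (2 y1)
s = (3*3^2 + 11) / (2*3) mod 31 = 27
x3 = s^2 - 2 x1 mod 31 = 27^2 - 2*3 = 10
y3 = s (x1 - x3) - y1 mod 31 = 27 * (3 - 10) - 3 = 25

2P = (10, 25)


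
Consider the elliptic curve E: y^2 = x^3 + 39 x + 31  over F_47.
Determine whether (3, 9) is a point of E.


Check whether y^2 = x^3 + 39 x + 31 (mod 47) for (x, y) = (3, 9).
LHS: y^2 = 9^2 mod 47 = 34
RHS: x^3 + 39 x + 31 = 3^3 + 39*3 + 31 mod 47 = 34
LHS = RHS

Yes, on the curve


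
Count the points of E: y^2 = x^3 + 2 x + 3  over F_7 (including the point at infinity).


For each x in F_7, count y with y^2 = x^3 + 2 x + 3 mod 7:
  x = 2: RHS = 1, y in [1, 6]  -> 2 point(s)
  x = 3: RHS = 1, y in [1, 6]  -> 2 point(s)
  x = 6: RHS = 0, y in [0]  -> 1 point(s)
Affine points: 5. Add the point at infinity: total = 6.

#E(F_7) = 6


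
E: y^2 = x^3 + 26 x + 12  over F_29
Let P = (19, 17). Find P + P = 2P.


Doubling: s = (3 x1^2 + a) / (2 y1)
s = (3*19^2 + 26) / (2*17) mod 29 = 13
x3 = s^2 - 2 x1 mod 29 = 13^2 - 2*19 = 15
y3 = s (x1 - x3) - y1 mod 29 = 13 * (19 - 15) - 17 = 6

2P = (15, 6)


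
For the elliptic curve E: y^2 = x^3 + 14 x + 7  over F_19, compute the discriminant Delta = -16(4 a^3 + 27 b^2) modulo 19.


4 a^3 + 27 b^2 = 4*14^3 + 27*7^2 = 10976 + 1323 = 12299
Delta = -16 * (12299) = -196784
Delta mod 19 = 18

Delta = 18 (mod 19)


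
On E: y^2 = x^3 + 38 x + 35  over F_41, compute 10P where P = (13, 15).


k = 10 = 1010_2 (binary, LSB first: 0101)
Double-and-add from P = (13, 15):
  bit 0 = 0: acc unchanged = O
  bit 1 = 1: acc = O + (25, 13) = (25, 13)
  bit 2 = 0: acc unchanged = (25, 13)
  bit 3 = 1: acc = (25, 13) + (14, 21) = (11, 29)

10P = (11, 29)


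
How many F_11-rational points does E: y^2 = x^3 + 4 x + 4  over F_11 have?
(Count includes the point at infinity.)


For each x in F_11, count y with y^2 = x^3 + 4 x + 4 mod 11:
  x = 0: RHS = 4, y in [2, 9]  -> 2 point(s)
  x = 1: RHS = 9, y in [3, 8]  -> 2 point(s)
  x = 2: RHS = 9, y in [3, 8]  -> 2 point(s)
  x = 7: RHS = 1, y in [1, 10]  -> 2 point(s)
  x = 8: RHS = 9, y in [3, 8]  -> 2 point(s)
Affine points: 10. Add the point at infinity: total = 11.

#E(F_11) = 11


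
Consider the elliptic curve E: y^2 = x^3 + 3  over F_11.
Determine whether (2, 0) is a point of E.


Check whether y^2 = x^3 + 0 x + 3 (mod 11) for (x, y) = (2, 0).
LHS: y^2 = 0^2 mod 11 = 0
RHS: x^3 + 0 x + 3 = 2^3 + 0*2 + 3 mod 11 = 0
LHS = RHS

Yes, on the curve


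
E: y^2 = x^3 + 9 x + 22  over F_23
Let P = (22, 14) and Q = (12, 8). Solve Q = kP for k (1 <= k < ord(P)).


Enumerate multiples of P until we hit Q = (12, 8):
  1P = (22, 14)
  2P = (5, 13)
  3P = (12, 15)
  4P = (15, 6)
  5P = (15, 17)
  6P = (12, 8)
Match found at i = 6.

k = 6


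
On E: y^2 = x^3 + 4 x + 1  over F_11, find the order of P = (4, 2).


Compute successive multiples of P until we hit O:
  1P = (4, 2)
  2P = (7, 3)
  3P = (5, 5)
  4P = (0, 10)
  5P = (0, 1)
  6P = (5, 6)
  7P = (7, 8)
  8P = (4, 9)
  ... (continuing to 9P)
  9P = O

ord(P) = 9


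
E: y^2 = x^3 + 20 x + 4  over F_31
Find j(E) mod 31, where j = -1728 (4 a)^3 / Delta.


Delta = -16(4 a^3 + 27 b^2) mod 31 = 28
-1728 * (4 a)^3 = -1728 * (4*20)^3 mod 31 = 1
j = 1 * 28^(-1) mod 31 = 10

j = 10 (mod 31)


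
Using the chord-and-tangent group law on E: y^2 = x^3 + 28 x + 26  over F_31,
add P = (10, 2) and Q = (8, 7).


P != Q, so use the chord formula.
s = (y2 - y1) / (x2 - x1) = (5) / (29) mod 31 = 13
x3 = s^2 - x1 - x2 mod 31 = 13^2 - 10 - 8 = 27
y3 = s (x1 - x3) - y1 mod 31 = 13 * (10 - 27) - 2 = 25

P + Q = (27, 25)


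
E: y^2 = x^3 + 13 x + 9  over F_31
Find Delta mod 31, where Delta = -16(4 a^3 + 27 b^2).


4 a^3 + 27 b^2 = 4*13^3 + 27*9^2 = 8788 + 2187 = 10975
Delta = -16 * (10975) = -175600
Delta mod 31 = 15

Delta = 15 (mod 31)


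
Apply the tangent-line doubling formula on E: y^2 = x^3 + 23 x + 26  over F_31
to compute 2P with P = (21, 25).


Doubling: s = (3 x1^2 + a) / (2 y1)
s = (3*21^2 + 23) / (2*25) mod 31 = 17
x3 = s^2 - 2 x1 mod 31 = 17^2 - 2*21 = 30
y3 = s (x1 - x3) - y1 mod 31 = 17 * (21 - 30) - 25 = 8

2P = (30, 8)


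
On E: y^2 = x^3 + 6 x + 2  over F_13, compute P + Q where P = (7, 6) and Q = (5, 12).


P != Q, so use the chord formula.
s = (y2 - y1) / (x2 - x1) = (6) / (11) mod 13 = 10
x3 = s^2 - x1 - x2 mod 13 = 10^2 - 7 - 5 = 10
y3 = s (x1 - x3) - y1 mod 13 = 10 * (7 - 10) - 6 = 3

P + Q = (10, 3)


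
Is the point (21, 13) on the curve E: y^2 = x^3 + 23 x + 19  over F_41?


Check whether y^2 = x^3 + 23 x + 19 (mod 41) for (x, y) = (21, 13).
LHS: y^2 = 13^2 mod 41 = 5
RHS: x^3 + 23 x + 19 = 21^3 + 23*21 + 19 mod 41 = 5
LHS = RHS

Yes, on the curve


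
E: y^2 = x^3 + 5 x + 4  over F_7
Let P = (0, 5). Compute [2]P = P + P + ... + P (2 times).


k = 2 = 10_2 (binary, LSB first: 01)
Double-and-add from P = (0, 5):
  bit 0 = 0: acc unchanged = O
  bit 1 = 1: acc = O + (2, 1) = (2, 1)

2P = (2, 1)


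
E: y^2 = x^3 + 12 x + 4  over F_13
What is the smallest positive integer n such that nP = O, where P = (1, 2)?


Compute successive multiples of P until we hit O:
  1P = (1, 2)
  2P = (8, 1)
  3P = (8, 12)
  4P = (1, 11)
  5P = O

ord(P) = 5


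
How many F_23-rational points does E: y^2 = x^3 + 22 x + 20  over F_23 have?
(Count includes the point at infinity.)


For each x in F_23, count y with y^2 = x^3 + 22 x + 20 mod 23:
  x = 2: RHS = 3, y in [7, 16]  -> 2 point(s)
  x = 5: RHS = 2, y in [5, 18]  -> 2 point(s)
  x = 6: RHS = 0, y in [0]  -> 1 point(s)
  x = 8: RHS = 18, y in [8, 15]  -> 2 point(s)
  x = 9: RHS = 4, y in [2, 21]  -> 2 point(s)
  x = 11: RHS = 6, y in [11, 12]  -> 2 point(s)
  x = 14: RHS = 13, y in [6, 17]  -> 2 point(s)
  x = 16: RHS = 6, y in [11, 12]  -> 2 point(s)
  x = 19: RHS = 6, y in [11, 12]  -> 2 point(s)
Affine points: 17. Add the point at infinity: total = 18.

#E(F_23) = 18


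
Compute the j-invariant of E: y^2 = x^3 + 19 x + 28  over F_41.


Delta = -16(4 a^3 + 27 b^2) mod 41 = 24
-1728 * (4 a)^3 = -1728 * (4*19)^3 mod 41 = 25
j = 25 * 24^(-1) mod 41 = 13

j = 13 (mod 41)


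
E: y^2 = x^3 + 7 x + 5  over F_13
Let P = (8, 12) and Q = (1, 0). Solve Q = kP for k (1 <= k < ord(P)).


Enumerate multiples of P until we hit Q = (1, 0):
  1P = (8, 12)
  2P = (1, 0)
Match found at i = 2.

k = 2


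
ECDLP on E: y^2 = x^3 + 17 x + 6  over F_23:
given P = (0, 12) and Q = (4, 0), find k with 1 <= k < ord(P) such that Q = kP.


Enumerate multiples of P until we hit Q = (4, 0):
  1P = (0, 12)
  2P = (13, 20)
  3P = (18, 7)
  4P = (6, 5)
  5P = (19, 14)
  6P = (10, 16)
  7P = (15, 5)
  8P = (12, 12)
  9P = (11, 11)
  10P = (16, 2)
  11P = (2, 18)
  12P = (7, 13)
  13P = (1, 1)
  14P = (5, 20)
  15P = (4, 0)
Match found at i = 15.

k = 15


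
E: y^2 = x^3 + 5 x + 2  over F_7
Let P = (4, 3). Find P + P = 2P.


Doubling: s = (3 x1^2 + a) / (2 y1)
s = (3*4^2 + 5) / (2*3) mod 7 = 3
x3 = s^2 - 2 x1 mod 7 = 3^2 - 2*4 = 1
y3 = s (x1 - x3) - y1 mod 7 = 3 * (4 - 1) - 3 = 6

2P = (1, 6)


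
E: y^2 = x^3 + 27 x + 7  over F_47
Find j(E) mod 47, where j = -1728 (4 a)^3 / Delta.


Delta = -16(4 a^3 + 27 b^2) mod 47 = 11
-1728 * (4 a)^3 = -1728 * (4*27)^3 mod 47 = 10
j = 10 * 11^(-1) mod 47 = 18

j = 18 (mod 47)


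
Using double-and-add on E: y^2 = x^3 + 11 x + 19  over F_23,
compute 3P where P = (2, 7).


k = 3 = 11_2 (binary, LSB first: 11)
Double-and-add from P = (2, 7):
  bit 0 = 1: acc = O + (2, 7) = (2, 7)
  bit 1 = 1: acc = (2, 7) + (19, 16) = (10, 5)

3P = (10, 5)


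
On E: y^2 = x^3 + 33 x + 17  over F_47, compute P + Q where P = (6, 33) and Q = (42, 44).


P != Q, so use the chord formula.
s = (y2 - y1) / (x2 - x1) = (11) / (36) mod 47 = 46
x3 = s^2 - x1 - x2 mod 47 = 46^2 - 6 - 42 = 0
y3 = s (x1 - x3) - y1 mod 47 = 46 * (6 - 0) - 33 = 8

P + Q = (0, 8)


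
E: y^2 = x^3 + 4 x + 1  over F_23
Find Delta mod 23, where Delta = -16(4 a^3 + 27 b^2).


4 a^3 + 27 b^2 = 4*4^3 + 27*1^2 = 256 + 27 = 283
Delta = -16 * (283) = -4528
Delta mod 23 = 3

Delta = 3 (mod 23)


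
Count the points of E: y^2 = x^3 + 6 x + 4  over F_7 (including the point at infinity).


For each x in F_7, count y with y^2 = x^3 + 6 x + 4 mod 7:
  x = 0: RHS = 4, y in [2, 5]  -> 2 point(s)
  x = 1: RHS = 4, y in [2, 5]  -> 2 point(s)
  x = 3: RHS = 0, y in [0]  -> 1 point(s)
  x = 4: RHS = 1, y in [1, 6]  -> 2 point(s)
  x = 6: RHS = 4, y in [2, 5]  -> 2 point(s)
Affine points: 9. Add the point at infinity: total = 10.

#E(F_7) = 10


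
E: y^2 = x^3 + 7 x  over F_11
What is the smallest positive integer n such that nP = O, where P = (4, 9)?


Compute successive multiples of P until we hit O:
  1P = (4, 9)
  2P = (3, 2)
  3P = (9, 0)
  4P = (3, 9)
  5P = (4, 2)
  6P = O

ord(P) = 6


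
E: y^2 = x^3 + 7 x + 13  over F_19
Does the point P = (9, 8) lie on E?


Check whether y^2 = x^3 + 7 x + 13 (mod 19) for (x, y) = (9, 8).
LHS: y^2 = 8^2 mod 19 = 7
RHS: x^3 + 7 x + 13 = 9^3 + 7*9 + 13 mod 19 = 7
LHS = RHS

Yes, on the curve


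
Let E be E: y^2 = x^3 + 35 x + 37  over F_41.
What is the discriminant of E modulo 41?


4 a^3 + 27 b^2 = 4*35^3 + 27*37^2 = 171500 + 36963 = 208463
Delta = -16 * (208463) = -3335408
Delta mod 41 = 24

Delta = 24 (mod 41)


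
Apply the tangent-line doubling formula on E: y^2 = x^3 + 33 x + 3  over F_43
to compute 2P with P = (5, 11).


Doubling: s = (3 x1^2 + a) / (2 y1)
s = (3*5^2 + 33) / (2*11) mod 43 = 1
x3 = s^2 - 2 x1 mod 43 = 1^2 - 2*5 = 34
y3 = s (x1 - x3) - y1 mod 43 = 1 * (5 - 34) - 11 = 3

2P = (34, 3)


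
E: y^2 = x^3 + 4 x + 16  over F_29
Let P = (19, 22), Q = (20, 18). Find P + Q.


P != Q, so use the chord formula.
s = (y2 - y1) / (x2 - x1) = (25) / (1) mod 29 = 25
x3 = s^2 - x1 - x2 mod 29 = 25^2 - 19 - 20 = 6
y3 = s (x1 - x3) - y1 mod 29 = 25 * (19 - 6) - 22 = 13

P + Q = (6, 13)


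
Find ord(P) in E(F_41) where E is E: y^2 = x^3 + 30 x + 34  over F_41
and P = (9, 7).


Compute successive multiples of P until we hit O:
  1P = (9, 7)
  2P = (24, 8)
  3P = (6, 26)
  4P = (16, 10)
  5P = (12, 21)
  6P = (19, 1)
  7P = (15, 13)
  8P = (18, 25)
  ... (continuing to 17P)
  17P = O

ord(P) = 17


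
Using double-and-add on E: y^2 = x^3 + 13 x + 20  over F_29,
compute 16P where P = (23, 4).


k = 16 = 10000_2 (binary, LSB first: 00001)
Double-and-add from P = (23, 4):
  bit 0 = 0: acc unchanged = O
  bit 1 = 0: acc unchanged = O
  bit 2 = 0: acc unchanged = O
  bit 3 = 0: acc unchanged = O
  bit 4 = 1: acc = O + (6, 16) = (6, 16)

16P = (6, 16)


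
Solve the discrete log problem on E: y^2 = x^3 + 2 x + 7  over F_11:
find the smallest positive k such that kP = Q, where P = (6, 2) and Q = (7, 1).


Enumerate multiples of P until we hit Q = (7, 1):
  1P = (6, 2)
  2P = (10, 9)
  3P = (7, 10)
  4P = (7, 1)
Match found at i = 4.

k = 4


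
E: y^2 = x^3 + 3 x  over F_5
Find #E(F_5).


For each x in F_5, count y with y^2 = x^3 + 3 x + 0 mod 5:
  x = 0: RHS = 0, y in [0]  -> 1 point(s)
  x = 1: RHS = 4, y in [2, 3]  -> 2 point(s)
  x = 2: RHS = 4, y in [2, 3]  -> 2 point(s)
  x = 3: RHS = 1, y in [1, 4]  -> 2 point(s)
  x = 4: RHS = 1, y in [1, 4]  -> 2 point(s)
Affine points: 9. Add the point at infinity: total = 10.

#E(F_5) = 10


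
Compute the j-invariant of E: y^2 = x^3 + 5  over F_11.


Delta = -16(4 a^3 + 27 b^2) mod 11 = 2
-1728 * (4 a)^3 = -1728 * (4*0)^3 mod 11 = 0
j = 0 * 2^(-1) mod 11 = 0

j = 0 (mod 11)


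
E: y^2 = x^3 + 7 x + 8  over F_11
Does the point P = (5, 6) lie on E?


Check whether y^2 = x^3 + 7 x + 8 (mod 11) for (x, y) = (5, 6).
LHS: y^2 = 6^2 mod 11 = 3
RHS: x^3 + 7 x + 8 = 5^3 + 7*5 + 8 mod 11 = 3
LHS = RHS

Yes, on the curve


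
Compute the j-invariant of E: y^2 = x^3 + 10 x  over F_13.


Delta = -16(4 a^3 + 27 b^2) mod 13 = 12
-1728 * (4 a)^3 = -1728 * (4*10)^3 mod 13 = 1
j = 1 * 12^(-1) mod 13 = 12

j = 12 (mod 13)


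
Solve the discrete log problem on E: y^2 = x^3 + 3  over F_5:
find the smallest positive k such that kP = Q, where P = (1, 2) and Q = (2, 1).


Enumerate multiples of P until we hit Q = (2, 1):
  1P = (1, 2)
  2P = (2, 1)
Match found at i = 2.

k = 2


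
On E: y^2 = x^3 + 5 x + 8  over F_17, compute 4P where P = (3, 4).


k = 4 = 100_2 (binary, LSB first: 001)
Double-and-add from P = (3, 4):
  bit 0 = 0: acc unchanged = O
  bit 1 = 0: acc unchanged = O
  bit 2 = 1: acc = O + (13, 3) = (13, 3)

4P = (13, 3)


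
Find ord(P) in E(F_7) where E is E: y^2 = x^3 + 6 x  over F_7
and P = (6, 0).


Compute successive multiples of P until we hit O:
  1P = (6, 0)
  2P = O

ord(P) = 2


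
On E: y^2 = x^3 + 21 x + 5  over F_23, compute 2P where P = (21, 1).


Doubling: s = (3 x1^2 + a) / (2 y1)
s = (3*21^2 + 21) / (2*1) mod 23 = 5
x3 = s^2 - 2 x1 mod 23 = 5^2 - 2*21 = 6
y3 = s (x1 - x3) - y1 mod 23 = 5 * (21 - 6) - 1 = 5

2P = (6, 5)


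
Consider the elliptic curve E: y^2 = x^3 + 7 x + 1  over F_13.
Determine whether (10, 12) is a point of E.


Check whether y^2 = x^3 + 7 x + 1 (mod 13) for (x, y) = (10, 12).
LHS: y^2 = 12^2 mod 13 = 1
RHS: x^3 + 7 x + 1 = 10^3 + 7*10 + 1 mod 13 = 5
LHS != RHS

No, not on the curve


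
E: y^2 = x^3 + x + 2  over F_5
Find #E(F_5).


For each x in F_5, count y with y^2 = x^3 + 1 x + 2 mod 5:
  x = 1: RHS = 4, y in [2, 3]  -> 2 point(s)
  x = 4: RHS = 0, y in [0]  -> 1 point(s)
Affine points: 3. Add the point at infinity: total = 4.

#E(F_5) = 4


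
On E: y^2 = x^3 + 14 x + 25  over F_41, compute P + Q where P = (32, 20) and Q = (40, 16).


P != Q, so use the chord formula.
s = (y2 - y1) / (x2 - x1) = (37) / (8) mod 41 = 20
x3 = s^2 - x1 - x2 mod 41 = 20^2 - 32 - 40 = 0
y3 = s (x1 - x3) - y1 mod 41 = 20 * (32 - 0) - 20 = 5

P + Q = (0, 5)


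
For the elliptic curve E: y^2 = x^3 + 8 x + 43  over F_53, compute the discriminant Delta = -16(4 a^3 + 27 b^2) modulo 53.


4 a^3 + 27 b^2 = 4*8^3 + 27*43^2 = 2048 + 49923 = 51971
Delta = -16 * (51971) = -831536
Delta mod 53 = 34

Delta = 34 (mod 53)


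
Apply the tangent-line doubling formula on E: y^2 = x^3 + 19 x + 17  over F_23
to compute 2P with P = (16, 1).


Doubling: s = (3 x1^2 + a) / (2 y1)
s = (3*16^2 + 19) / (2*1) mod 23 = 14
x3 = s^2 - 2 x1 mod 23 = 14^2 - 2*16 = 3
y3 = s (x1 - x3) - y1 mod 23 = 14 * (16 - 3) - 1 = 20

2P = (3, 20)


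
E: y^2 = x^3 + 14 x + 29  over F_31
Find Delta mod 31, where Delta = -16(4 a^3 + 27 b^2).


4 a^3 + 27 b^2 = 4*14^3 + 27*29^2 = 10976 + 22707 = 33683
Delta = -16 * (33683) = -538928
Delta mod 31 = 7

Delta = 7 (mod 31)


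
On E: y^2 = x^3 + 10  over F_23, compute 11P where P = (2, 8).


k = 11 = 1011_2 (binary, LSB first: 1101)
Double-and-add from P = (2, 8):
  bit 0 = 1: acc = O + (2, 8) = (2, 8)
  bit 1 = 1: acc = (2, 8) + (21, 18) = (12, 17)
  bit 2 = 0: acc unchanged = (12, 17)
  bit 3 = 1: acc = (12, 17) + (8, 19) = (9, 16)

11P = (9, 16)


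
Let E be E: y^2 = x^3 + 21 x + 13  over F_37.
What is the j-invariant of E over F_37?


Delta = -16(4 a^3 + 27 b^2) mod 37 = 29
-1728 * (4 a)^3 = -1728 * (4*21)^3 mod 37 = 11
j = 11 * 29^(-1) mod 37 = 31

j = 31 (mod 37)


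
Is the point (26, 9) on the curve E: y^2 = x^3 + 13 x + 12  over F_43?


Check whether y^2 = x^3 + 13 x + 12 (mod 43) for (x, y) = (26, 9).
LHS: y^2 = 9^2 mod 43 = 38
RHS: x^3 + 13 x + 12 = 26^3 + 13*26 + 12 mod 43 = 38
LHS = RHS

Yes, on the curve


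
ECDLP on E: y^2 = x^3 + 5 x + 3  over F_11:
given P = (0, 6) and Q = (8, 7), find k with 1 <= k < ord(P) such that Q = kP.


Enumerate multiples of P until we hit Q = (8, 7):
  1P = (0, 6)
  2P = (3, 1)
  3P = (1, 3)
  4P = (8, 7)
Match found at i = 4.

k = 4


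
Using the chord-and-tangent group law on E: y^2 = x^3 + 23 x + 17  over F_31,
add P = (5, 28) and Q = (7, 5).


P != Q, so use the chord formula.
s = (y2 - y1) / (x2 - x1) = (8) / (2) mod 31 = 4
x3 = s^2 - x1 - x2 mod 31 = 4^2 - 5 - 7 = 4
y3 = s (x1 - x3) - y1 mod 31 = 4 * (5 - 4) - 28 = 7

P + Q = (4, 7)


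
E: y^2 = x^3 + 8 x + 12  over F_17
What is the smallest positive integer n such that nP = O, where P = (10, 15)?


Compute successive multiples of P until we hit O:
  1P = (10, 15)
  2P = (10, 2)
  3P = O

ord(P) = 3


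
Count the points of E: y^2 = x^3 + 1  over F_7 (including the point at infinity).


For each x in F_7, count y with y^2 = x^3 + 0 x + 1 mod 7:
  x = 0: RHS = 1, y in [1, 6]  -> 2 point(s)
  x = 1: RHS = 2, y in [3, 4]  -> 2 point(s)
  x = 2: RHS = 2, y in [3, 4]  -> 2 point(s)
  x = 3: RHS = 0, y in [0]  -> 1 point(s)
  x = 4: RHS = 2, y in [3, 4]  -> 2 point(s)
  x = 5: RHS = 0, y in [0]  -> 1 point(s)
  x = 6: RHS = 0, y in [0]  -> 1 point(s)
Affine points: 11. Add the point at infinity: total = 12.

#E(F_7) = 12


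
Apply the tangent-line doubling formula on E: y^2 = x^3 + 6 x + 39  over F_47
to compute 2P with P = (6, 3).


Doubling: s = (3 x1^2 + a) / (2 y1)
s = (3*6^2 + 6) / (2*3) mod 47 = 19
x3 = s^2 - 2 x1 mod 47 = 19^2 - 2*6 = 20
y3 = s (x1 - x3) - y1 mod 47 = 19 * (6 - 20) - 3 = 13

2P = (20, 13)


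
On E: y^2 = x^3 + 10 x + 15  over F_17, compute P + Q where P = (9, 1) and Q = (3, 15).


P != Q, so use the chord formula.
s = (y2 - y1) / (x2 - x1) = (14) / (11) mod 17 = 9
x3 = s^2 - x1 - x2 mod 17 = 9^2 - 9 - 3 = 1
y3 = s (x1 - x3) - y1 mod 17 = 9 * (9 - 1) - 1 = 3

P + Q = (1, 3)


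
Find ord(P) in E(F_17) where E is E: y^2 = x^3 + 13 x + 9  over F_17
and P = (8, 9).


Compute successive multiples of P until we hit O:
  1P = (8, 9)
  2P = (2, 14)
  3P = (11, 2)
  4P = (11, 15)
  5P = (2, 3)
  6P = (8, 8)
  7P = O

ord(P) = 7


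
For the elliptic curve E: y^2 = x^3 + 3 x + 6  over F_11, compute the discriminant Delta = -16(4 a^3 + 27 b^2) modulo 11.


4 a^3 + 27 b^2 = 4*3^3 + 27*6^2 = 108 + 972 = 1080
Delta = -16 * (1080) = -17280
Delta mod 11 = 1

Delta = 1 (mod 11)


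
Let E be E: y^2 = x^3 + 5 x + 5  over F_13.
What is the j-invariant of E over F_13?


Delta = -16(4 a^3 + 27 b^2) mod 13 = 11
-1728 * (4 a)^3 = -1728 * (4*5)^3 mod 13 = 5
j = 5 * 11^(-1) mod 13 = 4

j = 4 (mod 13)


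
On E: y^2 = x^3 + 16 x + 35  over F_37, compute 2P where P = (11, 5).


k = 2 = 10_2 (binary, LSB first: 01)
Double-and-add from P = (11, 5):
  bit 0 = 0: acc unchanged = O
  bit 1 = 1: acc = O + (11, 32) = (11, 32)

2P = (11, 32)


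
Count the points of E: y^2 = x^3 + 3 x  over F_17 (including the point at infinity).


For each x in F_17, count y with y^2 = x^3 + 3 x + 0 mod 17:
  x = 0: RHS = 0, y in [0]  -> 1 point(s)
  x = 1: RHS = 4, y in [2, 15]  -> 2 point(s)
  x = 3: RHS = 2, y in [6, 11]  -> 2 point(s)
  x = 4: RHS = 8, y in [5, 12]  -> 2 point(s)
  x = 5: RHS = 4, y in [2, 15]  -> 2 point(s)
  x = 6: RHS = 13, y in [8, 9]  -> 2 point(s)
  x = 8: RHS = 9, y in [3, 14]  -> 2 point(s)
  x = 9: RHS = 8, y in [5, 12]  -> 2 point(s)
  x = 11: RHS = 4, y in [2, 15]  -> 2 point(s)
  x = 12: RHS = 13, y in [8, 9]  -> 2 point(s)
  x = 13: RHS = 9, y in [3, 14]  -> 2 point(s)
  x = 14: RHS = 15, y in [7, 10]  -> 2 point(s)
  x = 16: RHS = 13, y in [8, 9]  -> 2 point(s)
Affine points: 25. Add the point at infinity: total = 26.

#E(F_17) = 26


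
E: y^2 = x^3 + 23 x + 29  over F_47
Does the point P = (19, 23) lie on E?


Check whether y^2 = x^3 + 23 x + 29 (mod 47) for (x, y) = (19, 23).
LHS: y^2 = 23^2 mod 47 = 12
RHS: x^3 + 23 x + 29 = 19^3 + 23*19 + 29 mod 47 = 40
LHS != RHS

No, not on the curve


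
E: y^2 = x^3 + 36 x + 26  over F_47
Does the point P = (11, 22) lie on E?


Check whether y^2 = x^3 + 36 x + 26 (mod 47) for (x, y) = (11, 22).
LHS: y^2 = 22^2 mod 47 = 14
RHS: x^3 + 36 x + 26 = 11^3 + 36*11 + 26 mod 47 = 14
LHS = RHS

Yes, on the curve


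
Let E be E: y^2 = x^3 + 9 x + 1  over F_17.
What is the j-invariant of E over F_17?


Delta = -16(4 a^3 + 27 b^2) mod 17 = 2
-1728 * (4 a)^3 = -1728 * (4*9)^3 mod 17 = 14
j = 14 * 2^(-1) mod 17 = 7

j = 7 (mod 17)


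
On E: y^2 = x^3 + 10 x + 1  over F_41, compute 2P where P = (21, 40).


Doubling: s = (3 x1^2 + a) / (2 y1)
s = (3*21^2 + 10) / (2*40) mod 41 = 10
x3 = s^2 - 2 x1 mod 41 = 10^2 - 2*21 = 17
y3 = s (x1 - x3) - y1 mod 41 = 10 * (21 - 17) - 40 = 0

2P = (17, 0)


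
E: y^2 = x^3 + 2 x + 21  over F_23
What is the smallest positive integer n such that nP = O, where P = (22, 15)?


Compute successive multiples of P until we hit O:
  1P = (22, 15)
  2P = (18, 1)
  3P = (1, 1)
  4P = (3, 13)
  5P = (4, 22)
  6P = (10, 11)
  7P = (9, 20)
  8P = (21, 20)
  ... (continuing to 28P)
  28P = O

ord(P) = 28


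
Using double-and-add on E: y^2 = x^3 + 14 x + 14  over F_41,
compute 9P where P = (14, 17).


k = 9 = 1001_2 (binary, LSB first: 1001)
Double-and-add from P = (14, 17):
  bit 0 = 1: acc = O + (14, 17) = (14, 17)
  bit 1 = 0: acc unchanged = (14, 17)
  bit 2 = 0: acc unchanged = (14, 17)
  bit 3 = 1: acc = (14, 17) + (15, 27) = (30, 28)

9P = (30, 28)


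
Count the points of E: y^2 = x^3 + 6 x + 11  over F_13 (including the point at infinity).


For each x in F_13, count y with y^2 = x^3 + 6 x + 11 mod 13:
  x = 3: RHS = 4, y in [2, 11]  -> 2 point(s)
  x = 5: RHS = 10, y in [6, 7]  -> 2 point(s)
  x = 6: RHS = 3, y in [4, 9]  -> 2 point(s)
  x = 8: RHS = 12, y in [5, 8]  -> 2 point(s)
  x = 9: RHS = 1, y in [1, 12]  -> 2 point(s)
  x = 11: RHS = 4, y in [2, 11]  -> 2 point(s)
  x = 12: RHS = 4, y in [2, 11]  -> 2 point(s)
Affine points: 14. Add the point at infinity: total = 15.

#E(F_13) = 15


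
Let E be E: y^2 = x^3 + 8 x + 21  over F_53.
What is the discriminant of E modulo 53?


4 a^3 + 27 b^2 = 4*8^3 + 27*21^2 = 2048 + 11907 = 13955
Delta = -16 * (13955) = -223280
Delta mod 53 = 9

Delta = 9 (mod 53)


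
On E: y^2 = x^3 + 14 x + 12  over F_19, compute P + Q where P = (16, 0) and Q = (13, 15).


P != Q, so use the chord formula.
s = (y2 - y1) / (x2 - x1) = (15) / (16) mod 19 = 14
x3 = s^2 - x1 - x2 mod 19 = 14^2 - 16 - 13 = 15
y3 = s (x1 - x3) - y1 mod 19 = 14 * (16 - 15) - 0 = 14

P + Q = (15, 14)


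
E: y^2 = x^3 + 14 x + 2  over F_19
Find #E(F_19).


For each x in F_19, count y with y^2 = x^3 + 14 x + 2 mod 19:
  x = 1: RHS = 17, y in [6, 13]  -> 2 point(s)
  x = 2: RHS = 0, y in [0]  -> 1 point(s)
  x = 5: RHS = 7, y in [8, 11]  -> 2 point(s)
  x = 6: RHS = 17, y in [6, 13]  -> 2 point(s)
  x = 7: RHS = 6, y in [5, 14]  -> 2 point(s)
  x = 11: RHS = 5, y in [9, 10]  -> 2 point(s)
  x = 12: RHS = 17, y in [6, 13]  -> 2 point(s)
  x = 13: RHS = 6, y in [5, 14]  -> 2 point(s)
  x = 14: RHS = 16, y in [4, 15]  -> 2 point(s)
  x = 16: RHS = 9, y in [3, 16]  -> 2 point(s)
  x = 17: RHS = 4, y in [2, 17]  -> 2 point(s)
  x = 18: RHS = 6, y in [5, 14]  -> 2 point(s)
Affine points: 23. Add the point at infinity: total = 24.

#E(F_19) = 24
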